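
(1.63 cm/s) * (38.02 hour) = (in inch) 8.784e+04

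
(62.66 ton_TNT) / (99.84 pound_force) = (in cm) 5.903e+10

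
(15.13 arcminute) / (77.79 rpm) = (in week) 8.933e-10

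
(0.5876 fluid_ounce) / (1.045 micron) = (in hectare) 0.001663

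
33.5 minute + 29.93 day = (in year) 0.08206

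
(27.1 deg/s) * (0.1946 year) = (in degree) 1.663e+08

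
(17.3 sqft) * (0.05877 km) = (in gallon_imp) 2.078e+04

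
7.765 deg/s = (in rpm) 1.294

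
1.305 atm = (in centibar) 132.2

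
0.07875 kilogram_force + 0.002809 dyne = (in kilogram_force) 0.07875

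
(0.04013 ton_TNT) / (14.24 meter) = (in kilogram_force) 1.202e+06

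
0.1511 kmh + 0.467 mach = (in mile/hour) 355.8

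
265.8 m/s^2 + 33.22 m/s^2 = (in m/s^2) 299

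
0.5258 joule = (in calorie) 0.1257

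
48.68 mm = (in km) 4.868e-05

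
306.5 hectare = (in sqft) 3.299e+07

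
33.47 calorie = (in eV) 8.741e+20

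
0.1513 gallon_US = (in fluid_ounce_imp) 20.16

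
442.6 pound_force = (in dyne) 1.969e+08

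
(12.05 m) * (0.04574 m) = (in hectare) 5.512e-05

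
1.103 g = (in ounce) 0.03891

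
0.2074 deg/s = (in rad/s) 0.00362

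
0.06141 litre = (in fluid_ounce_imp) 2.161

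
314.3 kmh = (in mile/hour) 195.3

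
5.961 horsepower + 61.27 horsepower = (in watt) 5.013e+04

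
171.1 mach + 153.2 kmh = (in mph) 1.304e+05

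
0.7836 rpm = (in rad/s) 0.08206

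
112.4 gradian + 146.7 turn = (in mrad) 9.235e+05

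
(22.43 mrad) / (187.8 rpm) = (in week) 1.886e-09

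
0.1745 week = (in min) 1759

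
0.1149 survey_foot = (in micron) 3.502e+04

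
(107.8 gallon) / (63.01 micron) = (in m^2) 6476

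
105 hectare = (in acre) 259.5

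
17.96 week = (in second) 1.086e+07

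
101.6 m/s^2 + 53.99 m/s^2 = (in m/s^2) 155.6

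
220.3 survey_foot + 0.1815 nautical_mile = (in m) 403.3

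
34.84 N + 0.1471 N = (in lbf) 7.865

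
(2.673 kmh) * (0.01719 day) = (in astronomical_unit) 7.372e-09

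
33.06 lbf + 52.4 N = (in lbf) 44.84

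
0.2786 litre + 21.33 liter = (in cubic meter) 0.02161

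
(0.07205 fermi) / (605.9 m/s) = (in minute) 1.982e-21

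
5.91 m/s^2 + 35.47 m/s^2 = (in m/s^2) 41.38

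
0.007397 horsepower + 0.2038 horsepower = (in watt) 157.5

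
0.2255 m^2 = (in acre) 5.572e-05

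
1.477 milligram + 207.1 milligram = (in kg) 0.0002086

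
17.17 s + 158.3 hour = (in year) 0.01807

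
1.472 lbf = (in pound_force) 1.472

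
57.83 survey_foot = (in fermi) 1.763e+16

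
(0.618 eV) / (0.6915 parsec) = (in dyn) 4.64e-31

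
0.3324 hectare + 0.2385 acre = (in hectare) 0.4289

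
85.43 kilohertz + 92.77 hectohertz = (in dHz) 9.471e+05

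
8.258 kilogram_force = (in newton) 80.98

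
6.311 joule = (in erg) 6.311e+07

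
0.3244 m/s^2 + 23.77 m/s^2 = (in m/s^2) 24.09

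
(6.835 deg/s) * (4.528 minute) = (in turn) 5.158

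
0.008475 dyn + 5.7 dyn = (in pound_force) 1.283e-05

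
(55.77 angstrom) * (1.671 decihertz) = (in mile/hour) 2.085e-09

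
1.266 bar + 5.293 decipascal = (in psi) 18.36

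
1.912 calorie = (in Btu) 0.007582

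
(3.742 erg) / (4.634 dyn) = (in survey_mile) 5.018e-06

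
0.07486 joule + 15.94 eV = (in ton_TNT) 1.789e-11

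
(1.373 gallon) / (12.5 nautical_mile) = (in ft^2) 2.417e-06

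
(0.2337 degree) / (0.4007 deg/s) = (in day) 6.75e-06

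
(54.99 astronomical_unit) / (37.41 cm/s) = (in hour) 6.108e+09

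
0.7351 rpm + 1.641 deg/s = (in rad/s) 0.1056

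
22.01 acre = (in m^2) 8.907e+04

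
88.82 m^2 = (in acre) 0.02195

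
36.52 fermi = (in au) 2.441e-25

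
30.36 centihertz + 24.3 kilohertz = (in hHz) 243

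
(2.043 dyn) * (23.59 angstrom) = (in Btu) 4.568e-17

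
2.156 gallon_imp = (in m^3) 0.009801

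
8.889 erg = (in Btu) 8.425e-10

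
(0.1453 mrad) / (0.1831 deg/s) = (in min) 0.0007578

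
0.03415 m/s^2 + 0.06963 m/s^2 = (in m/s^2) 0.1038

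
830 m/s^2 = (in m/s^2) 830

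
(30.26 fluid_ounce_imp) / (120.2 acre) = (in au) 1.182e-20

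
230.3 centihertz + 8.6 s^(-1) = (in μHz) 1.09e+07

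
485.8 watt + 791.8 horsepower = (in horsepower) 792.5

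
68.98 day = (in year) 0.189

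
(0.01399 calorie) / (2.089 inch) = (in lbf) 0.248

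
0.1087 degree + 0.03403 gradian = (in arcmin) 8.36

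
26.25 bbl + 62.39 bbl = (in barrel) 88.64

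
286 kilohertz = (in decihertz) 2.86e+06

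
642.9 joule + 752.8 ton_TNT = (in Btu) 2.985e+09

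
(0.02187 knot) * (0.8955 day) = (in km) 0.8705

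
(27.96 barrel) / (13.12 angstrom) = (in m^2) 3.388e+09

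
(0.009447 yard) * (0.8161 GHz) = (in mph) 1.577e+07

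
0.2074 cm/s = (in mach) 6.091e-06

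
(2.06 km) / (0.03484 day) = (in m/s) 0.6843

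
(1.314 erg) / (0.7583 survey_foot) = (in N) 5.685e-07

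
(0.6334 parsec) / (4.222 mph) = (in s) 1.036e+16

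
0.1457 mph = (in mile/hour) 0.1457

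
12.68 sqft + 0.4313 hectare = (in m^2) 4314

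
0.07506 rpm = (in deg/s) 0.4504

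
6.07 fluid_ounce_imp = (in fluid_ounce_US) 5.832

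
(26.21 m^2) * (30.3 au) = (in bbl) 7.473e+14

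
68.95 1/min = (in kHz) 0.001149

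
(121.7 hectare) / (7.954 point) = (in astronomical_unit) 0.002899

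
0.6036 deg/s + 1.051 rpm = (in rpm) 1.152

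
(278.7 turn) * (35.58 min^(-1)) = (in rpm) 9916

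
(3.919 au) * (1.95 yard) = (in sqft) 1.125e+13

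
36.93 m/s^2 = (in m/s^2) 36.93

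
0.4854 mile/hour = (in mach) 0.0006373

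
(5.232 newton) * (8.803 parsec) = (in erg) 1.421e+25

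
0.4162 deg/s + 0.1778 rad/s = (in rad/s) 0.1851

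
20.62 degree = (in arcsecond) 7.423e+04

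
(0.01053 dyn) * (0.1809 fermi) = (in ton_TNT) 4.553e-33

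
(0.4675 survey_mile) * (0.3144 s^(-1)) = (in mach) 0.6947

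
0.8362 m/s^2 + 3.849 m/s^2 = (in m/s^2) 4.685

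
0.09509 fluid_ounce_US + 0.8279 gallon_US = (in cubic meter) 0.003137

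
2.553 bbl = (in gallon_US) 107.2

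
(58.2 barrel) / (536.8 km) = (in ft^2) 0.0001855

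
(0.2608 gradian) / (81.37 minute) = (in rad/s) 8.391e-07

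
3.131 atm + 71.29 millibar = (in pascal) 3.244e+05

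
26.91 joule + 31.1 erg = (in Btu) 0.02551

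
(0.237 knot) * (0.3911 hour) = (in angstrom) 1.717e+12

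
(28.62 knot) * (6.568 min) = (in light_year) 6.133e-13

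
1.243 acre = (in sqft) 5.415e+04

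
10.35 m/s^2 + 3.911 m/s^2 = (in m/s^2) 14.26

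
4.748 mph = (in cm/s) 212.3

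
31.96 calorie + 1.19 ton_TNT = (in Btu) 4.719e+06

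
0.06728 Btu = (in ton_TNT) 1.697e-08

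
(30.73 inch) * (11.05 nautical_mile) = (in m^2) 1.597e+04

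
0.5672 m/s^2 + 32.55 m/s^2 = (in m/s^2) 33.12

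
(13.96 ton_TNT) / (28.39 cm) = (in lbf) 4.625e+10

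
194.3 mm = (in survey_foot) 0.6375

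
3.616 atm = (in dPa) 3.664e+06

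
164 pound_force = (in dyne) 7.295e+07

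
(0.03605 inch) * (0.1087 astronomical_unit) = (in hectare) 1489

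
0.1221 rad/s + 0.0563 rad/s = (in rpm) 1.704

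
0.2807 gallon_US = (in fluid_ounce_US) 35.93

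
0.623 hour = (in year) 7.112e-05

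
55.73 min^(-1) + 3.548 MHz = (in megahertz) 3.548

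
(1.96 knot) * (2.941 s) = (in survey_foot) 9.729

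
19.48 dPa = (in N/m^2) 1.948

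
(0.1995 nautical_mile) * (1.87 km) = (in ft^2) 7.437e+06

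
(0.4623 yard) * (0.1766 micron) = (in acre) 1.845e-11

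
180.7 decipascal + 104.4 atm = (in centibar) 1.058e+04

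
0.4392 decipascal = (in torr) 0.0003294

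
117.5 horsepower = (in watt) 8.762e+04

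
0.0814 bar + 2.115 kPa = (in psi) 1.487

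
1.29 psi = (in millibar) 88.94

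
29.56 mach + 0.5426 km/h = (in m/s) 1.007e+04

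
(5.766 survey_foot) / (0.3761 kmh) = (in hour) 0.004673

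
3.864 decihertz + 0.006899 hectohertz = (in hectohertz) 0.01076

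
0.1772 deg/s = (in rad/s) 0.003093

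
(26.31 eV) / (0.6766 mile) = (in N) 3.871e-21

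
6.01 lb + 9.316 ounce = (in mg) 2.99e+06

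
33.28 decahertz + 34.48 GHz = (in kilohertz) 3.448e+07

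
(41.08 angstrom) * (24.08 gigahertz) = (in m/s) 98.92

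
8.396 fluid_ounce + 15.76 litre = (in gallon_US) 4.229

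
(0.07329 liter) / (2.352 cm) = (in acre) 7.7e-07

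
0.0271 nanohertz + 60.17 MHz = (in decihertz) 6.017e+08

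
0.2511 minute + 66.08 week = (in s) 3.997e+07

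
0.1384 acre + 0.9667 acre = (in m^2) 4472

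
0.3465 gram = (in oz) 0.01222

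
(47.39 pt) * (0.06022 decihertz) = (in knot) 0.0001957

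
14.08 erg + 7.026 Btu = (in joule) 7413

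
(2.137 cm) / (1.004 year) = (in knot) 1.312e-09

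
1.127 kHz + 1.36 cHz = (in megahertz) 0.001127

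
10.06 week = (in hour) 1690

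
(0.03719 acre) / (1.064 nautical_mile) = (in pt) 216.5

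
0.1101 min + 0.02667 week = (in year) 0.0005117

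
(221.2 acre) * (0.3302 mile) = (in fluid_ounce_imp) 1.674e+13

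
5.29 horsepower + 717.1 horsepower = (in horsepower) 722.4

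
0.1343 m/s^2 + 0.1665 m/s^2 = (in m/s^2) 0.3008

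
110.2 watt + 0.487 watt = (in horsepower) 0.1484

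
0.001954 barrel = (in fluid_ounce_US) 10.5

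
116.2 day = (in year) 0.3184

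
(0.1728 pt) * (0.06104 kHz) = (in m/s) 0.003721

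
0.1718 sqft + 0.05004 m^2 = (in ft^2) 0.7104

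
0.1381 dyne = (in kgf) 1.408e-07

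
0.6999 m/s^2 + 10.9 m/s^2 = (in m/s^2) 11.6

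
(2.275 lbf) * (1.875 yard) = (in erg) 1.735e+08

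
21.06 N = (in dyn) 2.106e+06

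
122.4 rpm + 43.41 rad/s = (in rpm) 536.9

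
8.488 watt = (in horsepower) 0.01138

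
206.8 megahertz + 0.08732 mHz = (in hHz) 2.068e+06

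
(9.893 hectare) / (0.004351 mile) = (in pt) 4.005e+07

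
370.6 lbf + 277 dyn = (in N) 1649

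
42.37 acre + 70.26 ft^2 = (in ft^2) 1.846e+06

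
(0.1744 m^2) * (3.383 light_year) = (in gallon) 1.475e+18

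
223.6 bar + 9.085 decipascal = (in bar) 223.6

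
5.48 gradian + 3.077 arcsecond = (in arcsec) 1.776e+04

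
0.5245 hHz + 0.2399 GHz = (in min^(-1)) 1.439e+10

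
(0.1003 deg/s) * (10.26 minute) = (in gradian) 68.61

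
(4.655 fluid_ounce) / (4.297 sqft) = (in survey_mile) 2.143e-07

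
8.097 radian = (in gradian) 515.5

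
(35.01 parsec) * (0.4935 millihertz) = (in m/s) 5.331e+14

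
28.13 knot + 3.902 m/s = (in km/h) 66.14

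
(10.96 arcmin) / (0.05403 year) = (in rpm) 1.787e-08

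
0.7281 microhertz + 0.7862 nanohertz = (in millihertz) 0.0007289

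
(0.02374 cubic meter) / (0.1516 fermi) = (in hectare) 1.566e+10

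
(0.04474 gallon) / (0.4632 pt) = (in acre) 0.0002561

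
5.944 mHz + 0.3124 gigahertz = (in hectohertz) 3.124e+06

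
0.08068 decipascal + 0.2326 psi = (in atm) 0.01583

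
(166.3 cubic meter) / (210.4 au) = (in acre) 1.306e-15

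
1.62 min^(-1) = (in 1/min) 1.62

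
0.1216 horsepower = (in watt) 90.68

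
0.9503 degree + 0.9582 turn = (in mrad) 6037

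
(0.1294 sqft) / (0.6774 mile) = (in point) 0.03126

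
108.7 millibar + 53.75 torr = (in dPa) 1.804e+05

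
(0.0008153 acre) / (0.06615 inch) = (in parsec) 6.364e-14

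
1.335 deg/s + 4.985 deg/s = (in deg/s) 6.32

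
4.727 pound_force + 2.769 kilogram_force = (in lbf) 10.83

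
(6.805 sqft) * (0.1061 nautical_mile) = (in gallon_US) 3.282e+04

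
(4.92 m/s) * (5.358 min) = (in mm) 1.582e+06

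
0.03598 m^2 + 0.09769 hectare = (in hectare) 0.09769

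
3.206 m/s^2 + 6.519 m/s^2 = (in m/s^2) 9.725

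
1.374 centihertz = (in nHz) 1.374e+07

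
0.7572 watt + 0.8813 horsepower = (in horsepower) 0.8823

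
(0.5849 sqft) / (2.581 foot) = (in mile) 4.292e-05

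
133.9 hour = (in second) 4.82e+05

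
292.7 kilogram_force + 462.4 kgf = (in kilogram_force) 755.1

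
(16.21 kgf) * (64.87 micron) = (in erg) 1.031e+05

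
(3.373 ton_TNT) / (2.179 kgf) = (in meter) 6.604e+08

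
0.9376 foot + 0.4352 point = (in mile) 0.0001777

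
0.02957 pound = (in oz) 0.4731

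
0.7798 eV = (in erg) 1.249e-12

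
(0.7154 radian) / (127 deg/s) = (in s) 0.3228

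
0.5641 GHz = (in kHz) 5.641e+05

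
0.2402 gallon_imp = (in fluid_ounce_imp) 38.43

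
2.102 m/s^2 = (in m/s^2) 2.102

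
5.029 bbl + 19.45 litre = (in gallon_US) 216.4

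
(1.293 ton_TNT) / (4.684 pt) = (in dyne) 3.274e+17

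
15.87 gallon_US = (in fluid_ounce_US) 2031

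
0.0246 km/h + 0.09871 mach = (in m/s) 33.62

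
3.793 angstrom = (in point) 1.075e-06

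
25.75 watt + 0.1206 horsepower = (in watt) 115.7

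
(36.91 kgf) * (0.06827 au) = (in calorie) 8.835e+11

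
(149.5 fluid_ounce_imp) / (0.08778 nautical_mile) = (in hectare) 2.613e-09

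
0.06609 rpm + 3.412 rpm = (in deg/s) 20.87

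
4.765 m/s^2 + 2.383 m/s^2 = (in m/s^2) 7.148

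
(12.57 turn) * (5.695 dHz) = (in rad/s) 44.98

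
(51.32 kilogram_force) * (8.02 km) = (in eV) 2.519e+25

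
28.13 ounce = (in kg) 0.7975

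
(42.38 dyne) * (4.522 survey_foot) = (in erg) 5841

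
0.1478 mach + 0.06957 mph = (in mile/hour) 112.6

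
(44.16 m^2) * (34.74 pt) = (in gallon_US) 143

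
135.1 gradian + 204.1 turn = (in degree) 7.36e+04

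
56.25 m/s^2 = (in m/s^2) 56.25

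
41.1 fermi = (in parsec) 1.332e-30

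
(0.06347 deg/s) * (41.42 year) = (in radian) 1.447e+06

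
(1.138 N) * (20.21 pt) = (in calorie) 0.001939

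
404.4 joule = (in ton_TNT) 9.665e-08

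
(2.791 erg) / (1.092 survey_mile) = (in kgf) 1.619e-11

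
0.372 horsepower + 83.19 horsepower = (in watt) 6.231e+04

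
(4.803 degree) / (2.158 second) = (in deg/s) 2.226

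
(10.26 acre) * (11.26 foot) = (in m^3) 1.425e+05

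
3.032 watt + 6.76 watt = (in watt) 9.792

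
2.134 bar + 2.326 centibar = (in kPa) 215.7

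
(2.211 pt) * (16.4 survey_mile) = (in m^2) 20.59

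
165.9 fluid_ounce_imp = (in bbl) 0.02965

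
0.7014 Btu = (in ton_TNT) 1.769e-07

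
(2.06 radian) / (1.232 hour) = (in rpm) 0.004435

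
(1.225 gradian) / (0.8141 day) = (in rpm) 2.612e-06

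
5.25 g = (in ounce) 0.1852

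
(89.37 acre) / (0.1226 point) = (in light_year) 8.839e-07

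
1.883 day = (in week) 0.269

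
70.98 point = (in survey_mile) 1.556e-05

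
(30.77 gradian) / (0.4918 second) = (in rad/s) 0.9828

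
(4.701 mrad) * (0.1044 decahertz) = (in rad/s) 0.004908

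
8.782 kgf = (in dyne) 8.612e+06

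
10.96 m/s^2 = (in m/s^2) 10.96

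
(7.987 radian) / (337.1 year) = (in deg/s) 4.305e-08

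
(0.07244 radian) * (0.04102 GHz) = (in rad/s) 2.971e+06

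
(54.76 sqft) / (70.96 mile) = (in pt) 0.1263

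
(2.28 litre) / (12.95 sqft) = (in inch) 0.07461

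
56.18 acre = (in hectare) 22.74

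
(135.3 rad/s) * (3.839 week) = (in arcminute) 1.08e+12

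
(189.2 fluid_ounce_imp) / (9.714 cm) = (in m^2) 0.05534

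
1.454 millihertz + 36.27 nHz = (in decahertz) 0.0001454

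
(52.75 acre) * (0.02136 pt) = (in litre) 1609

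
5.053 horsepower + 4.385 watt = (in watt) 3772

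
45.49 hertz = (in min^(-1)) 2729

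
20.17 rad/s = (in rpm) 192.6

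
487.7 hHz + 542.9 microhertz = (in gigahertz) 4.877e-05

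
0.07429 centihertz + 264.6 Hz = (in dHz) 2646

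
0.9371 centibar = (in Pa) 937.1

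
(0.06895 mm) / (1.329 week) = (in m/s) 8.578e-11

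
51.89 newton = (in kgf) 5.291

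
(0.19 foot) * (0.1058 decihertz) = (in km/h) 0.002206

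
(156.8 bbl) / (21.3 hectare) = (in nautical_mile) 6.32e-08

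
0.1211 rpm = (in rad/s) 0.01268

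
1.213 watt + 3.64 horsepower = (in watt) 2716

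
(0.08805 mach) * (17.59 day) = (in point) 1.292e+11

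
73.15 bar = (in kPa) 7315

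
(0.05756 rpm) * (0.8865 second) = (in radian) 0.005344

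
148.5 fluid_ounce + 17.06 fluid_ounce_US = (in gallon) 1.293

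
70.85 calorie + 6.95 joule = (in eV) 1.894e+21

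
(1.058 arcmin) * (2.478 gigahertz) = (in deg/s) 4.37e+07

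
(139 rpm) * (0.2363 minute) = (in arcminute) 7.095e+05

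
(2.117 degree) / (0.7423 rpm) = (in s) 0.4753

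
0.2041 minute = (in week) 2.025e-05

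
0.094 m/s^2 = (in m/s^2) 0.094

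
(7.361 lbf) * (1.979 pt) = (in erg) 2.286e+05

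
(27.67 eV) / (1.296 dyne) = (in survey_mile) 2.126e-16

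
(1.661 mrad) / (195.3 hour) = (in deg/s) 1.354e-07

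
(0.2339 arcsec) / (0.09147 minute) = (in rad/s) 2.066e-07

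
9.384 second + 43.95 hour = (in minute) 2637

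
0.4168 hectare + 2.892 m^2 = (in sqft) 4.49e+04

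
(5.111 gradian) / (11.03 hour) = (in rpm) 1.931e-05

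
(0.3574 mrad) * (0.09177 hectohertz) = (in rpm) 0.03132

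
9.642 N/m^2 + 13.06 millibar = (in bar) 0.01316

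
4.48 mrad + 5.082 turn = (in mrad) 3.194e+04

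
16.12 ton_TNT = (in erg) 6.745e+17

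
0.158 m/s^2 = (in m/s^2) 0.158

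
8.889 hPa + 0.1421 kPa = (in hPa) 10.31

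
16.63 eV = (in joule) 2.664e-18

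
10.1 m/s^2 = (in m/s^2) 10.1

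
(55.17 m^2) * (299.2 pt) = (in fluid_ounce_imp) 2.049e+05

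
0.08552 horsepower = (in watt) 63.77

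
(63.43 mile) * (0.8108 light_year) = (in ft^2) 8.429e+21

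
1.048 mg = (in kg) 1.048e-06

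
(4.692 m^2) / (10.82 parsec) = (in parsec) 4.554e-34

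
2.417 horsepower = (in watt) 1802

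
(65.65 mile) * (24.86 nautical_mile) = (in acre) 1.202e+06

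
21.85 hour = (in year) 0.002494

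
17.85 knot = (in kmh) 33.06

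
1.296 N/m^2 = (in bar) 1.296e-05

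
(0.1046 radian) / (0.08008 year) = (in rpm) 3.955e-07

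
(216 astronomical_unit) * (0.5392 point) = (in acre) 1.519e+06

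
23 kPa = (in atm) 0.227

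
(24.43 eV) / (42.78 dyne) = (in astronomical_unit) 6.116e-26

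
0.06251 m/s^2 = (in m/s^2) 0.06251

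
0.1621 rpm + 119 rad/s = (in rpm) 1137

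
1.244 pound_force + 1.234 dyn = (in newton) 5.534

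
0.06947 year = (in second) 2.191e+06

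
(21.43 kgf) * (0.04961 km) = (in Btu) 9.882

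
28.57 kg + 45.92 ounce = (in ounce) 1054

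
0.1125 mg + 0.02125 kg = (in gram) 21.25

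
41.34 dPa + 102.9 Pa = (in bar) 0.00107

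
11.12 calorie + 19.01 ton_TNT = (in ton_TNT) 19.01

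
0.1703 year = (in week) 8.88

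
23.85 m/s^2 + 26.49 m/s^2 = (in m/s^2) 50.34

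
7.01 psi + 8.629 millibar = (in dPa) 4.92e+05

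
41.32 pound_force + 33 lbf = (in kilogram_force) 33.71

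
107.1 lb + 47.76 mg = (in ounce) 1714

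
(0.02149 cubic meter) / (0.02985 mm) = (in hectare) 0.07199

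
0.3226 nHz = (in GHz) 3.226e-19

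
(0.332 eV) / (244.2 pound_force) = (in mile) 3.043e-26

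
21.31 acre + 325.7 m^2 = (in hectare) 8.656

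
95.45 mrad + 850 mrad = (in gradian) 60.19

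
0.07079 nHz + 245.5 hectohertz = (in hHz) 245.5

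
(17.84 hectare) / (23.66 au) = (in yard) 5.512e-08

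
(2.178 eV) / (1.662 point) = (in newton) 5.952e-16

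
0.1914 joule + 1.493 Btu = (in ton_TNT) 3.765e-07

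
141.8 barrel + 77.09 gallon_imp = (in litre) 2.289e+04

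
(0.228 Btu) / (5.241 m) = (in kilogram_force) 4.68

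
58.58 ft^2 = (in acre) 0.001345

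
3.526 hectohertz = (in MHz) 0.0003526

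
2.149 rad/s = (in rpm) 20.52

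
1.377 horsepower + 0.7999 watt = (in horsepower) 1.378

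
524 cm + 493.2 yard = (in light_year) 4.822e-14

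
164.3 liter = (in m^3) 0.1643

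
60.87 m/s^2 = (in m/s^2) 60.87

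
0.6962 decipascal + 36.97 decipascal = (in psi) 0.0005463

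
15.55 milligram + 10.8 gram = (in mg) 1.082e+04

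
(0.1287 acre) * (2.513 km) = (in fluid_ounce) 4.426e+10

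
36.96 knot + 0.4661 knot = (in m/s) 19.25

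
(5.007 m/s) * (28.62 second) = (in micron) 1.433e+08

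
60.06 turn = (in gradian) 2.402e+04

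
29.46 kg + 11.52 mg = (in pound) 64.95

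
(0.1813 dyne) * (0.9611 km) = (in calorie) 0.0004165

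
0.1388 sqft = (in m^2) 0.01289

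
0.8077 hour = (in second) 2908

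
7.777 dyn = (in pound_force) 1.748e-05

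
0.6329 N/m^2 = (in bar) 6.329e-06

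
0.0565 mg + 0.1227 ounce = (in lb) 0.007669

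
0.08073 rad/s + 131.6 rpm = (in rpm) 132.4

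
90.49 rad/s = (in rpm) 864.1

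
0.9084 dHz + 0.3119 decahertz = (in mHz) 3210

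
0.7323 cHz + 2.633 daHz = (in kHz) 0.02634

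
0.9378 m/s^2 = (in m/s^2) 0.9378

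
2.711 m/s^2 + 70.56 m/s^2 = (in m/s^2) 73.27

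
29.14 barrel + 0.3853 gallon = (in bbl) 29.15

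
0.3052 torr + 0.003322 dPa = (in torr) 0.3052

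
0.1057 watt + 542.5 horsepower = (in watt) 4.045e+05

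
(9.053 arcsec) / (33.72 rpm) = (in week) 2.055e-11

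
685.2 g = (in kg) 0.6852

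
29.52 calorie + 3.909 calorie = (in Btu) 0.1326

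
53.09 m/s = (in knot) 103.2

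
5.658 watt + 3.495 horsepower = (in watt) 2612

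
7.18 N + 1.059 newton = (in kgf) 0.8401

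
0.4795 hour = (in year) 5.474e-05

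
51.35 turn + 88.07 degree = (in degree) 1.857e+04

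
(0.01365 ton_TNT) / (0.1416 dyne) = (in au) 269.6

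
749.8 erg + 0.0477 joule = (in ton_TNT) 1.142e-11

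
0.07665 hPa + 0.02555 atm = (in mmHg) 19.48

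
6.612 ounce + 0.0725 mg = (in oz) 6.612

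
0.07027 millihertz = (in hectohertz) 7.027e-07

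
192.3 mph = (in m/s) 85.97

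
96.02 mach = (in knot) 6.355e+04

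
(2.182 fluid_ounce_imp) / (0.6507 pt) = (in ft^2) 2.907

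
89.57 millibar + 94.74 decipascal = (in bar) 0.08966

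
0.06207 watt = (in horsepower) 8.324e-05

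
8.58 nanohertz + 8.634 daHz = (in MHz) 8.634e-05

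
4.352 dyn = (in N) 4.352e-05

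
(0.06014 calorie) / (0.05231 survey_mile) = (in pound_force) 0.0006719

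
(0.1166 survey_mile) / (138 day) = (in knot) 3.059e-05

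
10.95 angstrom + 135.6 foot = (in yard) 45.2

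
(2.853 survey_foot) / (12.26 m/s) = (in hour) 1.97e-05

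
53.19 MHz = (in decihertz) 5.319e+08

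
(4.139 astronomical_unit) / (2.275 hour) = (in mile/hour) 1.691e+08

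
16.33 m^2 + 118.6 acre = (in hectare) 48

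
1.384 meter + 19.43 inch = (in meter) 1.878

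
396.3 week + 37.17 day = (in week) 401.6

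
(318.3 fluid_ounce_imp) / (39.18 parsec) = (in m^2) 7.481e-21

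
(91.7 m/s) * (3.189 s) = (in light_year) 3.091e-14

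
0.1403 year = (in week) 7.316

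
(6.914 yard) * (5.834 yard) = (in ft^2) 363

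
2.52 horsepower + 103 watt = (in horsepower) 2.658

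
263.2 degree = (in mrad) 4594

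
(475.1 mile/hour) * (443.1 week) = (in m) 5.692e+10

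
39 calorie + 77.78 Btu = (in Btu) 77.93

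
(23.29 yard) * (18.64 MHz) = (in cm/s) 3.97e+10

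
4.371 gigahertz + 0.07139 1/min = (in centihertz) 4.371e+11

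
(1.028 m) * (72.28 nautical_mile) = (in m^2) 1.376e+05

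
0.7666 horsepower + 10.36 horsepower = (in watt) 8297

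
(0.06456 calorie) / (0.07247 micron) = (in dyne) 3.727e+11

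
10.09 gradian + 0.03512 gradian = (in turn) 0.02531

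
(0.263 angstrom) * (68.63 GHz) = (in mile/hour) 4.038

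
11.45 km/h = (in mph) 7.115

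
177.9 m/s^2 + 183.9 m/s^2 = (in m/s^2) 361.8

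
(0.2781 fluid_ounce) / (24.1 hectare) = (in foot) 1.12e-10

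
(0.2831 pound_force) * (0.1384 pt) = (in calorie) 1.47e-05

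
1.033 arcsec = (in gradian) 0.0003188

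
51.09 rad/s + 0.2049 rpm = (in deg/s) 2928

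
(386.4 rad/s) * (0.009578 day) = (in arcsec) 6.596e+10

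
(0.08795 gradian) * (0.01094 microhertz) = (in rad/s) 1.511e-11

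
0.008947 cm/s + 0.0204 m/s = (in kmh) 0.07376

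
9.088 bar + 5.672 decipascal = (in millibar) 9088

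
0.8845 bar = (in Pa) 8.845e+04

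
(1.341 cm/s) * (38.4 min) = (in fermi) 3.09e+16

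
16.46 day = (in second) 1.422e+06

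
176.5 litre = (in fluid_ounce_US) 5968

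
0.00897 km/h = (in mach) 7.318e-06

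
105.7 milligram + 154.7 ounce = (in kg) 4.386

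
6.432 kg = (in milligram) 6.432e+06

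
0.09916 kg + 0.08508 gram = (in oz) 3.501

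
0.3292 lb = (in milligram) 1.493e+05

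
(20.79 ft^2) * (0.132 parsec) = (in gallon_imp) 1.73e+18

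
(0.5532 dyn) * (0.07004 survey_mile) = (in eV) 3.892e+15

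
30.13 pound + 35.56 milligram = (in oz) 482.1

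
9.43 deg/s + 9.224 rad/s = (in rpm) 89.65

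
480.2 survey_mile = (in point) 2.191e+09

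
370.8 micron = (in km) 3.708e-07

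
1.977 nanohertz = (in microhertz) 0.001977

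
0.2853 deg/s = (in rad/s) 0.004979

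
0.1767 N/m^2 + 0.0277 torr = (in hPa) 0.0387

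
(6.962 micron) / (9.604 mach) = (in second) 2.129e-09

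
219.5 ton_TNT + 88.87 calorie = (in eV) 5.732e+30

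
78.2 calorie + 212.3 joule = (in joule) 539.5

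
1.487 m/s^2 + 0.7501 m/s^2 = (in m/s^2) 2.237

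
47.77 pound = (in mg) 2.167e+07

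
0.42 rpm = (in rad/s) 0.04398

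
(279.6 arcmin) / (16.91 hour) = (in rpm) 1.276e-05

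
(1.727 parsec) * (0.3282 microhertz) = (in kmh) 6.296e+10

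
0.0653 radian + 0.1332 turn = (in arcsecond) 1.861e+05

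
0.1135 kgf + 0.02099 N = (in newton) 1.134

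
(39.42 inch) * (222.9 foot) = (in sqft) 732.2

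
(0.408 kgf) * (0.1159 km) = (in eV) 2.894e+21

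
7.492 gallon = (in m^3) 0.02836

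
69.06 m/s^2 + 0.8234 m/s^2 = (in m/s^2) 69.88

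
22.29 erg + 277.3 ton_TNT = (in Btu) 1.1e+09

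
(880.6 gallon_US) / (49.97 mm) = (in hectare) 0.006671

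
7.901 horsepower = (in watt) 5892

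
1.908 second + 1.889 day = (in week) 0.2699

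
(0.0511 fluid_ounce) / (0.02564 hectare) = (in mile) 3.662e-12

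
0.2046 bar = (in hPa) 204.6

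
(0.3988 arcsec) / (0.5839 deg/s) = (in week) 3.137e-10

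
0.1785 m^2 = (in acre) 4.411e-05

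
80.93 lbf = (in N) 360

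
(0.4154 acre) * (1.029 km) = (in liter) 1.73e+09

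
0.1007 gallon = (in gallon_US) 0.1007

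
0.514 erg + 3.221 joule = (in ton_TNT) 7.698e-10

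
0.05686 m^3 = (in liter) 56.86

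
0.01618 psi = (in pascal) 111.6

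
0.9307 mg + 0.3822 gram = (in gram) 0.3831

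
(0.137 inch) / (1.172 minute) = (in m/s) 4.949e-05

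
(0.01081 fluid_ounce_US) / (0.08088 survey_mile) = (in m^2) 2.456e-09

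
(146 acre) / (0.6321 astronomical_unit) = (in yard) 6.833e-06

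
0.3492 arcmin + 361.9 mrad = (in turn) 0.05761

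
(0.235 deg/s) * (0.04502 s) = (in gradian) 0.01176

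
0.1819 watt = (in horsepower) 0.0002439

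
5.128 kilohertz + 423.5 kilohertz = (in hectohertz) 4286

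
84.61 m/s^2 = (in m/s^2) 84.61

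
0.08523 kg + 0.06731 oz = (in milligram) 8.714e+04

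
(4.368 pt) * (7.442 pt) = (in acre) 9.997e-10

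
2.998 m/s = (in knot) 5.828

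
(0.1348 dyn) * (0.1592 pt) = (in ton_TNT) 1.809e-20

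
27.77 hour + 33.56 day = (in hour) 833.2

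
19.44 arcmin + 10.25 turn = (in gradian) 4100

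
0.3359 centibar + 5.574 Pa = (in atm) 0.00337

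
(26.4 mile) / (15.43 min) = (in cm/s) 4589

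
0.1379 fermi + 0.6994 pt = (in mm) 0.2467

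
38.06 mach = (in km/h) 4.665e+04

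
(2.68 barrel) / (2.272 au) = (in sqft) 1.349e-11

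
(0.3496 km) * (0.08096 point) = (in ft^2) 0.1075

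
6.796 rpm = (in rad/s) 0.7117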